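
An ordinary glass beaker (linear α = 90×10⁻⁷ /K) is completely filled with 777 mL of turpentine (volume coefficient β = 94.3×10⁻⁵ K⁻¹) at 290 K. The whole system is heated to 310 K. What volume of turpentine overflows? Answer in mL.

The beaker also expands: β_container ≈ 3α = 2.7×10⁻⁵ /K
Net overflow = V₀(β_liq − 3α_cont)ΔT
β − 3α = 9.43×10⁻⁴ − 2.7×10⁻⁵ = 9.16×10⁻⁴ /K; ΔT = 20 K
ΔV = 777 × 9.16×10⁻⁴ × 20 = 14.2 mL

14.2 mL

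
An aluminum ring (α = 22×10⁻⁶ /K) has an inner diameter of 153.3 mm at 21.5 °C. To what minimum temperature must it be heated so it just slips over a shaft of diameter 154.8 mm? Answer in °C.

Required Δd = 154.8 − 153.3 = 1.5 mm
Δd = αd₀ΔT ⇒ ΔT = Δd/(αd₀) = 1.5 / (22×10⁻⁶ × 153.3) = 444.76 K
T_min = 21.5 + 444.76 = 466.26 °C

T = 466 °C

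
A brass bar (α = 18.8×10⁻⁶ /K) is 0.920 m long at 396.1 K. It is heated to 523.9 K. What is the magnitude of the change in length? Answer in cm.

|ΔT| = |523.9 − 396.1| = 127.8 K
ΔL = αL₀ΔT = (18.8×10⁻⁶)(0.920)(127.8) = 2.21×10⁻³ m

ΔL = 0.221 cm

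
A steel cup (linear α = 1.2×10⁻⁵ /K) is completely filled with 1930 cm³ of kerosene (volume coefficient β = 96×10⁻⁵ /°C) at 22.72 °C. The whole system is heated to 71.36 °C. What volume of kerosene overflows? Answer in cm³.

The cup also expands: β_container ≈ 3α = 3.6×10⁻⁵ /K
Net overflow = V₀(β_liq − 3α_cont)ΔT
β − 3α = 9.60×10⁻⁴ − 3.6×10⁻⁵ = 9.24×10⁻⁴ /K; ΔT = 48.64 K
ΔV = 1930 × 9.24×10⁻⁴ × 48.64 = 86.7 cm³

86.7 cm³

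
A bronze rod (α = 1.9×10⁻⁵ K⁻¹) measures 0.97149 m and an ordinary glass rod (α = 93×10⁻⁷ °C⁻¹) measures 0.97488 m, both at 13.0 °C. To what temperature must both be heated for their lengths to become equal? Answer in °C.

L₁(1 + α₁ΔT) = L₂(1 + α₂ΔT) ⇒ ΔT = (L₂ − L₁)/(α₁L₁ − α₂L₂)
L₂ − L₁ = 0.97488 − 0.97149 = 3.39×10⁻³ m
α₁L₁ − α₂L₂ = 1.9×10⁻⁵×0.97149 − 93×10⁻⁷×0.97488 = 9.391926×10⁻⁶ m/K
ΔT = 3.39×10⁻³ / 9.391926×10⁻⁶ = 360.948 K
T = 13.0 + 360.948 = 373.948 °C

T = 373.9 °C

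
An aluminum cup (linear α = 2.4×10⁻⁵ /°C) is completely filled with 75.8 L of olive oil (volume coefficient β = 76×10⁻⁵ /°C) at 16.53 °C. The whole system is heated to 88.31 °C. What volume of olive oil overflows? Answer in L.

3.74 L

The cup also expands: β_container ≈ 3α = 7.2×10⁻⁵ /K
Net overflow = V₀(β_liq − 3α_cont)ΔT
β − 3α = 7.60×10⁻⁴ − 7.2×10⁻⁵ = 6.88×10⁻⁴ /K; ΔT = 71.78 K
ΔV = 75.8 × 6.88×10⁻⁴ × 71.78 = 3.74 L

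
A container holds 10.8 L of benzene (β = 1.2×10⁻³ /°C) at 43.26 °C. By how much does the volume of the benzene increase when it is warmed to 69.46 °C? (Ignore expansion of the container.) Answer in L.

ΔV = 0.340 L

|ΔT| = |69.46 − 43.26| = 26.20 K
ΔV = βV₀ΔT = (1.2×10⁻³)(10.8)(26.20) = 0.340 L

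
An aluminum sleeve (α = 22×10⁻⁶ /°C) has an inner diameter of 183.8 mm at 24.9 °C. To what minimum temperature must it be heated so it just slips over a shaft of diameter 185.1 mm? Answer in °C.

T = 346 °C

Required Δd = 185.1 − 183.8 = 1.3 mm
Δd = αd₀ΔT ⇒ ΔT = Δd/(αd₀) = 1.3 / (22×10⁻⁶ × 183.8) = 321.50 K
T_min = 24.9 + 321.50 = 346.40 °C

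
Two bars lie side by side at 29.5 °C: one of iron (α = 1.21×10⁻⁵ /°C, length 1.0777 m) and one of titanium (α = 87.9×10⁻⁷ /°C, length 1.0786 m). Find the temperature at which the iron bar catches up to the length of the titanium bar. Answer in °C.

T = 282.4 °C

L₁(1 + α₁ΔT) = L₂(1 + α₂ΔT) ⇒ ΔT = (L₂ − L₁)/(α₁L₁ − α₂L₂)
L₂ − L₁ = 1.0786 − 1.0777 = 9.00×10⁻⁴ m
α₁L₁ − α₂L₂ = 1.21×10⁻⁵×1.0777 − 87.9×10⁻⁷×1.0786 = 3.559276×10⁻⁶ m/K
ΔT = 9.00×10⁻⁴ / 3.559276×10⁻⁶ = 252.860 K
T = 29.5 + 252.860 = 282.360 °C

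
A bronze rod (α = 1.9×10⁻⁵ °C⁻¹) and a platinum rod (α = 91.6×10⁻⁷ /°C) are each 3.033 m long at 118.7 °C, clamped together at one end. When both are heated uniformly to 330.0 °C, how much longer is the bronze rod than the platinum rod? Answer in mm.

ΔT = 211.3 K
bronze: ΔL = 1.9×10⁻⁵ × 3.033 m × 211.3 = 1.2177×10⁻² m = 12.177 mm
platinum: ΔL = 91.6×10⁻⁷ × 3.033 m × 211.3 = 5.8704×10⁻³ m = 5.8704 mm
difference = 12.177 − 5.8704 = 6.3066 mm

6.31 mm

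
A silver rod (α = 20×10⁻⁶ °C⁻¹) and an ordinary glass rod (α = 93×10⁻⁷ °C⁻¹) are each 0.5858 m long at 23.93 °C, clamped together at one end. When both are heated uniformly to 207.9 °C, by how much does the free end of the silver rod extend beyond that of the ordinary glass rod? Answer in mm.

ΔT = 183.97 K
silver: ΔL = 20×10⁻⁶ × 0.5858 m × 183.97 = 2.1554×10⁻³ m = 2.1554 mm
ordinary glass: ΔL = 93×10⁻⁷ × 0.5858 m × 183.97 = 1.0023×10⁻³ m = 1.0023 mm
difference = 2.1554 − 1.0023 = 1.1531 mm

1.15 mm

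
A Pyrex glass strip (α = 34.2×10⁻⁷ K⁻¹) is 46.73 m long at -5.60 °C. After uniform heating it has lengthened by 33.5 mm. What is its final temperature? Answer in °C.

T = 204 °C

ΔL = αL₀ΔT ⇒ ΔT = ΔL / (αL₀)
ΔT = 33.5×10⁻³ m / (34.2×10⁻⁷ × 46.73 m) = 209.62 K
T = -5.60 + 209.62 = 204.02 °C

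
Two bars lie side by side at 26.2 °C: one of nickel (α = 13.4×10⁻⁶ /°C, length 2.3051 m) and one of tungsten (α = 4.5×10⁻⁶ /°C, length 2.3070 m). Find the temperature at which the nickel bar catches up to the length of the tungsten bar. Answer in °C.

T = 118.9 °C

Equal length when α₁L₁ΔT − α₂L₂ΔT = L₂ − L₁ = 1.90×10⁻³ m
α₁L₁ = 3.088834×10⁻⁵, α₂L₂ = 1.03815×10⁻⁵ → Δ(αL) = 2.050684×10⁻⁵ m/K
ΔT = 1.90×10⁻³ / 2.050684×10⁻⁵ = 92.652 K, so T = 26.2 + 92.652 = 118.852 °C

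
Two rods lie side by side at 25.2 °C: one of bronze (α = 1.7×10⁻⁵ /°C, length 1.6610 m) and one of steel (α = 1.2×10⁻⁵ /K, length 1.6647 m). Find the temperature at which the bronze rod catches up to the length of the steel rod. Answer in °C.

Equal length when α₁L₁ΔT − α₂L₂ΔT = L₂ − L₁ = 3.70×10⁻³ m
α₁L₁ = 2.8237×10⁻⁵, α₂L₂ = 1.99764×10⁻⁵ → Δ(αL) = 8.2606×10⁻⁶ m/K
ΔT = 3.70×10⁻³ / 8.2606×10⁻⁶ = 447.909 K, so T = 25.2 + 447.909 = 473.109 °C

T = 473.1 °C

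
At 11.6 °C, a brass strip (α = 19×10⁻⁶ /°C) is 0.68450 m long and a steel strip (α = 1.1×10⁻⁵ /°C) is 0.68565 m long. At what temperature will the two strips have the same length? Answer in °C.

T = 222.1 °C

Equal length when α₁L₁ΔT − α₂L₂ΔT = L₂ − L₁ = 1.15×10⁻³ m
α₁L₁ = 1.30055×10⁻⁵, α₂L₂ = 7.54215×10⁻⁶ → Δ(αL) = 5.46335×10⁻⁶ m/K
ΔT = 1.15×10⁻³ / 5.46335×10⁻⁶ = 210.494 K, so T = 11.6 + 210.494 = 222.094 °C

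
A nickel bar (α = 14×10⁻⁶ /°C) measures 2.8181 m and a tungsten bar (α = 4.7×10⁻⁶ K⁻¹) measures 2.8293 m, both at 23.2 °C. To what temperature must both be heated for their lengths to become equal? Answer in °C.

T = 451.4 °C

Equal length when α₁L₁ΔT − α₂L₂ΔT = L₂ − L₁ = 1.12×10⁻² m
α₁L₁ = 3.94534×10⁻⁵, α₂L₂ = 1.329771×10⁻⁵ → Δ(αL) = 2.615569×10⁻⁵ m/K
ΔT = 1.12×10⁻² / 2.615569×10⁻⁵ = 428.205 K, so T = 23.2 + 428.205 = 451.405 °C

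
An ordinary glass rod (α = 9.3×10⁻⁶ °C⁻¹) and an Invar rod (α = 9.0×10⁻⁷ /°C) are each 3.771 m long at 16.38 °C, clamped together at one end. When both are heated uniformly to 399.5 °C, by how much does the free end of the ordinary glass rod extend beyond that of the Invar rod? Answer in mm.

12.1 mm

ΔT = 383.12 K
ordinary glass: ΔL = 9.3×10⁻⁶ × 3.771 m × 383.12 = 1.3436×10⁻² m = 13.436 mm
Invar: ΔL = 9.0×10⁻⁷ × 3.771 m × 383.12 = 1.3003×10⁻³ m = 1.3003 mm
difference = 13.436 − 1.3003 = 12.1357 mm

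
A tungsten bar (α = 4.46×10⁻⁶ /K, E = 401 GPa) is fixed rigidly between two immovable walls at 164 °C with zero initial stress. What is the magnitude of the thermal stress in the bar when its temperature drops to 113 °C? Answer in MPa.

Fully constrained: the free strain ε = αΔT is blocked, so σ = Eε = EαΔT.
|ΔT| = 51 K
σ = 401×10⁹ × 4.46×10⁻⁶ × 51 = 9.12×10⁷ Pa

σ = 91.2 MPa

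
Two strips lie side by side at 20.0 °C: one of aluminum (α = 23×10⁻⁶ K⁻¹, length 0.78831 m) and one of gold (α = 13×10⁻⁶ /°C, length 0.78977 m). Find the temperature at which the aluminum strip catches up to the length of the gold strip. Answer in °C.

Equal length when α₁L₁ΔT − α₂L₂ΔT = L₂ − L₁ = 1.46×10⁻³ m
α₁L₁ = 1.813113×10⁻⁵, α₂L₂ = 1.026701×10⁻⁵ → Δ(αL) = 7.86412×10⁻⁶ m/K
ΔT = 1.46×10⁻³ / 7.86412×10⁻⁶ = 185.653 K, so T = 20.0 + 185.653 = 205.653 °C

T = 205.7 °C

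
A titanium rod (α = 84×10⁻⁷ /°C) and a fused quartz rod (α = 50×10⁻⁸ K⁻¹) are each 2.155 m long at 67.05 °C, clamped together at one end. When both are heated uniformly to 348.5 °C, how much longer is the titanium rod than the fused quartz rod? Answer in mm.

ΔT = 281.45 K
titanium: ΔL = 84×10⁻⁷ × 2.155 m × 281.45 = 5.0948×10⁻³ m = 5.0948 mm
fused quartz: ΔL = 50×10⁻⁸ × 2.155 m × 281.45 = 3.0326×10⁻⁴ m = 0.30326 mm
difference = 5.0948 − 0.30326 = 4.79154 mm

4.79 mm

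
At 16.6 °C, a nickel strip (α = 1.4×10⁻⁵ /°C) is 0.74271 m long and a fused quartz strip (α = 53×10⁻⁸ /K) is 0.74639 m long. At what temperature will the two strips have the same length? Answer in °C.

L₁(1 + α₁ΔT) = L₂(1 + α₂ΔT) ⇒ ΔT = (L₂ − L₁)/(α₁L₁ − α₂L₂)
L₂ − L₁ = 0.74639 − 0.74271 = 3.68×10⁻³ m
α₁L₁ − α₂L₂ = 1.4×10⁻⁵×0.74271 − 53×10⁻⁸×0.74639 = 1.00023533×10⁻⁵ m/K
ΔT = 3.68×10⁻³ / 1.00023533×10⁻⁵ = 367.913 K
T = 16.6 + 367.913 = 384.513 °C

T = 384.5 °C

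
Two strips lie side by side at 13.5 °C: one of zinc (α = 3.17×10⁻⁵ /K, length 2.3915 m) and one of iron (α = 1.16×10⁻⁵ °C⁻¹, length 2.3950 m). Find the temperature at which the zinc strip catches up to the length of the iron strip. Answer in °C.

T = 86.37 °C

Equal length when α₁L₁ΔT − α₂L₂ΔT = L₂ − L₁ = 3.50×10⁻³ m
α₁L₁ = 7.581055×10⁻⁵, α₂L₂ = 2.7782×10⁻⁵ → Δ(αL) = 4.802855×10⁻⁵ m/K
ΔT = 3.50×10⁻³ / 4.802855×10⁻⁵ = 72.8733 K, so T = 13.5 + 72.8733 = 86.3733 °C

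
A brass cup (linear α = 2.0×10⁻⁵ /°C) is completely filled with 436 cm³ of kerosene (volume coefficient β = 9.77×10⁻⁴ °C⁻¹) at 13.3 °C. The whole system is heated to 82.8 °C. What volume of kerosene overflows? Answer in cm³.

27.8 cm³

The cup also expands: β_container ≈ 3α = 6.0×10⁻⁵ /K
Net overflow = V₀(β_liq − 3α_cont)ΔT
β − 3α = 9.77×10⁻⁴ − 6.0×10⁻⁵ = 9.17×10⁻⁴ /K; ΔT = 69.5 K
ΔV = 436 × 9.17×10⁻⁴ × 69.5 = 27.8 cm³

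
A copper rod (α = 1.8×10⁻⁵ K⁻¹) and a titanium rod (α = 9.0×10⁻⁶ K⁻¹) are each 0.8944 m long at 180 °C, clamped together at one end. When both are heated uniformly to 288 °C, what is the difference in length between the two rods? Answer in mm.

ΔT = 108 K
copper: ΔL = 1.8×10⁻⁵ × 0.8944 m × 108 = 1.7387×10⁻³ m = 1.7387 mm
titanium: ΔL = 9.0×10⁻⁶ × 0.8944 m × 108 = 8.6936×10⁻⁴ m = 0.86936 mm
difference = 1.7387 − 0.86936 = 0.86934 mm

0.869 mm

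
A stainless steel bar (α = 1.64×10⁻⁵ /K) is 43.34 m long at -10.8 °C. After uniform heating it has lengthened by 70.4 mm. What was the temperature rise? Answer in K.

ΔL = αL₀ΔT ⇒ ΔT = ΔL / (αL₀)
ΔT = 70.4×10⁻³ m / (1.64×10⁻⁵ × 43.34 m) = 99.047 K

ΔT = 99.0 K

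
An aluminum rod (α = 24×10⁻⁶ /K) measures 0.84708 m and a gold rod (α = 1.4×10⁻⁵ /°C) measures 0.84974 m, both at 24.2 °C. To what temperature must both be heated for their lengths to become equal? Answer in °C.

T = 339.6 °C

Equal length when α₁L₁ΔT − α₂L₂ΔT = L₂ − L₁ = 2.66×10⁻³ m
α₁L₁ = 2.032992×10⁻⁵, α₂L₂ = 1.189636×10⁻⁵ → Δ(αL) = 8.43356×10⁻⁶ m/K
ΔT = 2.66×10⁻³ / 8.43356×10⁻⁶ = 315.407 K, so T = 24.2 + 315.407 = 339.607 °C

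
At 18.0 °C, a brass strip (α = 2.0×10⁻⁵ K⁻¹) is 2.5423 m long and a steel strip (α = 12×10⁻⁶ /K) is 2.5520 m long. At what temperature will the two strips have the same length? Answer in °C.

L₁(1 + α₁ΔT) = L₂(1 + α₂ΔT) ⇒ ΔT = (L₂ − L₁)/(α₁L₁ − α₂L₂)
L₂ − L₁ = 2.5520 − 2.5423 = 9.70×10⁻³ m
α₁L₁ − α₂L₂ = 2.0×10⁻⁵×2.5423 − 12×10⁻⁶×2.5520 = 2.0222×10⁻⁵ m/K
ΔT = 9.70×10⁻³ / 2.0222×10⁻⁵ = 479.676 K
T = 18.0 + 479.676 = 497.676 °C

T = 497.7 °C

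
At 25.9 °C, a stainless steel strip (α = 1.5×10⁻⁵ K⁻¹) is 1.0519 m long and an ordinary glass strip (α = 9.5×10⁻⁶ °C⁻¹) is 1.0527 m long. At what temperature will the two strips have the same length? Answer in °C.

L₁(1 + α₁ΔT) = L₂(1 + α₂ΔT) ⇒ ΔT = (L₂ − L₁)/(α₁L₁ − α₂L₂)
L₂ − L₁ = 1.0527 − 1.0519 = 8.00×10⁻⁴ m
α₁L₁ − α₂L₂ = 1.5×10⁻⁵×1.0519 − 9.5×10⁻⁶×1.0527 = 5.77785×10⁻⁶ m/K
ΔT = 8.00×10⁻⁴ / 5.77785×10⁻⁶ = 138.460 K
T = 25.9 + 138.460 = 164.360 °C

T = 164.4 °C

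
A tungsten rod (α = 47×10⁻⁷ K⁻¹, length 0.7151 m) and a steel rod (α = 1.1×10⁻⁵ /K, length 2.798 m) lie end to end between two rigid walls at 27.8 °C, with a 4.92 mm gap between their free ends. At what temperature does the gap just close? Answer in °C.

T = 172 °C

α₁L₁ = 3.36097×10⁻⁶ m/K, α₂L₂ = 3.0778×10⁻⁵ m/K → total 3.413897×10⁻⁵ m/K
ΔT = g/(α₁L₁+α₂L₂) = 4.92×10⁻³ / 3.413897×10⁻⁵ = 144.12 K
T = 27.8 + 144.12 = 171.92 °C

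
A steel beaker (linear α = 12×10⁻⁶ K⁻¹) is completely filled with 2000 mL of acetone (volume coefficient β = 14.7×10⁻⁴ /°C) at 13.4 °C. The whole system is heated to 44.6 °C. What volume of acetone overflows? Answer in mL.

89.5 mL

The beaker also expands: β_container ≈ 3α = 3.6×10⁻⁵ /K
Net overflow = V₀(β_liq − 3α_cont)ΔT
β − 3α = 1.47×10⁻³ − 3.6×10⁻⁵ = 1.434×10⁻³ /K; ΔT = 31.2 K
ΔV = 2000 × 1.434×10⁻³ × 31.2 = 89.5 mL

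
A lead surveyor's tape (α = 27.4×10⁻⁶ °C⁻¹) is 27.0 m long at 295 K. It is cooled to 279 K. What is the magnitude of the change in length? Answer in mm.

|ΔT| = |279 − 295| = 16 K
ΔL = αL₀ΔT = (27.4×10⁻⁶)(27.0)(16) = 1.18×10⁻² m

ΔL = 11.8 mm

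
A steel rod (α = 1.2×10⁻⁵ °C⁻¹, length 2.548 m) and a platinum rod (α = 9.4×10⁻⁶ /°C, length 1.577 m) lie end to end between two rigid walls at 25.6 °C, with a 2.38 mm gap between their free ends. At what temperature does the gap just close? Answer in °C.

Gap closes when ΔL₁ + ΔL₂ = 2.38 mm = 2.38×10⁻³ m
(α₁L₁ + α₂L₂)ΔT = g
α₁L₁ + α₂L₂ = 1.2×10⁻⁵×2.548 + 9.4×10⁻⁶×1.577 = 4.53998×10⁻⁵ m/K
ΔT = 2.38×10⁻³ / 4.53998×10⁻⁵ = 52.423 K
T = 25.6 + 52.423 = 78.023 °C

T = 78.0 °C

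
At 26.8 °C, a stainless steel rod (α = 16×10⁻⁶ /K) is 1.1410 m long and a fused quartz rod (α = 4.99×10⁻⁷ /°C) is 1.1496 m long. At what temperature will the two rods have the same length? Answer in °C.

T = 513.2 °C

L₁(1 + α₁ΔT) = L₂(1 + α₂ΔT) ⇒ ΔT = (L₂ − L₁)/(α₁L₁ − α₂L₂)
L₂ − L₁ = 1.1496 − 1.1410 = 8.60×10⁻³ m
α₁L₁ − α₂L₂ = 16×10⁻⁶×1.1410 − 4.99×10⁻⁷×1.1496 = 1.76823496×10⁻⁵ m/K
ΔT = 8.60×10⁻³ / 1.76823496×10⁻⁵ = 486.361 K
T = 26.8 + 486.361 = 513.161 °C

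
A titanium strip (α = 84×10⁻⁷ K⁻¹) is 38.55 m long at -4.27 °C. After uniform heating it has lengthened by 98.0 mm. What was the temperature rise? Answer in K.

ΔL = αL₀ΔT ⇒ ΔT = ΔL / (αL₀)
ΔT = 98.0×10⁻³ m / (84×10⁻⁷ × 38.55 m) = 302.64 K

ΔT = 303 K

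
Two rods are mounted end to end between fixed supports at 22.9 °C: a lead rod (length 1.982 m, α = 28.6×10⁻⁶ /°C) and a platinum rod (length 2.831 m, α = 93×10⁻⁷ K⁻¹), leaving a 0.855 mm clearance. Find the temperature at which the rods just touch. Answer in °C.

α₁L₁ = 5.66852×10⁻⁵ m/K, α₂L₂ = 2.63283×10⁻⁵ m/K → total 8.30135×10⁻⁵ m/K
ΔT = g/(α₁L₁+α₂L₂) = 8.55×10⁻⁴ / 8.30135×10⁻⁵ = 10.300 K
T = 22.9 + 10.300 = 33.200 °C

T = 33.2 °C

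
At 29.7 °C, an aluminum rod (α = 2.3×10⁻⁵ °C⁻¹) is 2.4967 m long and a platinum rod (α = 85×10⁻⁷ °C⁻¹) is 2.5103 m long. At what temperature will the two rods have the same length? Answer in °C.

T = 406.6 °C

L₁(1 + α₁ΔT) = L₂(1 + α₂ΔT) ⇒ ΔT = (L₂ − L₁)/(α₁L₁ − α₂L₂)
L₂ − L₁ = 2.5103 − 2.4967 = 1.36×10⁻² m
α₁L₁ − α₂L₂ = 2.3×10⁻⁵×2.4967 − 85×10⁻⁷×2.5103 = 3.608655×10⁻⁵ m/K
ΔT = 1.36×10⁻² / 3.608655×10⁻⁵ = 376.872 K
T = 29.7 + 376.872 = 406.572 °C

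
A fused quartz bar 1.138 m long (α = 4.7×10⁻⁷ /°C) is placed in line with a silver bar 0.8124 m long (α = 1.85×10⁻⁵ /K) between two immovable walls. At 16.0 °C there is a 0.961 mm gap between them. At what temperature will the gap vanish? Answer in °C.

α₁L₁ = 5.3486×10⁻⁷ m/K, α₂L₂ = 1.50294×10⁻⁵ m/K → total 1.556426×10⁻⁵ m/K
ΔT = g/(α₁L₁+α₂L₂) = 9.61×10⁻⁴ / 1.556426×10⁻⁵ = 61.744 K
T = 16.0 + 61.744 = 77.744 °C

T = 77.7 °C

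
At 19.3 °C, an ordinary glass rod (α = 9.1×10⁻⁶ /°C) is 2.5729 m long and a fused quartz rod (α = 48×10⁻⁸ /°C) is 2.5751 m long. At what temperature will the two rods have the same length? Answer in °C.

L₁(1 + α₁ΔT) = L₂(1 + α₂ΔT) ⇒ ΔT = (L₂ − L₁)/(α₁L₁ − α₂L₂)
L₂ − L₁ = 2.5751 − 2.5729 = 2.20×10⁻³ m
α₁L₁ − α₂L₂ = 9.1×10⁻⁶×2.5729 − 48×10⁻⁸×2.5751 = 2.2177342×10⁻⁵ m/K
ΔT = 2.20×10⁻³ / 2.2177342×10⁻⁵ = 99.200 K
T = 19.3 + 99.200 = 118.500 °C

T = 118.5 °C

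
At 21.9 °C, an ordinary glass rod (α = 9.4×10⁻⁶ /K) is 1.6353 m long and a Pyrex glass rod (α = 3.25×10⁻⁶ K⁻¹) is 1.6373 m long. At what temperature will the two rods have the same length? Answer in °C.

T = 220.9 °C

Equal length when α₁L₁ΔT − α₂L₂ΔT = L₂ − L₁ = 2.00×10⁻³ m
α₁L₁ = 1.537182×10⁻⁵, α₂L₂ = 5.321225×10⁻⁶ → Δ(αL) = 1.0050595×10⁻⁵ m/K
ΔT = 2.00×10⁻³ / 1.0050595×10⁻⁵ = 198.993 K, so T = 21.9 + 198.993 = 220.893 °C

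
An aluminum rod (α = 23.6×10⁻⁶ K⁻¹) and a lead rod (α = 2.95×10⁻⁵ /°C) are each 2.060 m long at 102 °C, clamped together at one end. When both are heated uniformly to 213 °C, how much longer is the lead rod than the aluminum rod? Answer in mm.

ΔT = 111 K
aluminum: ΔL = 23.6×10⁻⁶ × 2.060 m × 111 = 5.3964×10⁻³ m = 5.3964 mm
lead: ΔL = 2.95×10⁻⁵ × 2.060 m × 111 = 6.7455×10⁻³ m = 6.7455 mm
difference = 6.7455 − 5.3964 = 1.3491 mm

1.35 mm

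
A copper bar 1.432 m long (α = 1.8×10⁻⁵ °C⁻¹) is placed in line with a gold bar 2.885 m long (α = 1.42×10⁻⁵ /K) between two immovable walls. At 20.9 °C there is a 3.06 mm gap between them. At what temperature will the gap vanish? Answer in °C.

Gap closes when ΔL₁ + ΔL₂ = 3.06 mm = 3.06×10⁻³ m
(α₁L₁ + α₂L₂)ΔT = g
α₁L₁ + α₂L₂ = 1.8×10⁻⁵×1.432 + 1.42×10⁻⁵×2.885 = 6.6743×10⁻⁵ m/K
ΔT = 3.06×10⁻³ / 6.6743×10⁻⁵ = 45.848 K
T = 20.9 + 45.848 = 66.748 °C

T = 66.7 °C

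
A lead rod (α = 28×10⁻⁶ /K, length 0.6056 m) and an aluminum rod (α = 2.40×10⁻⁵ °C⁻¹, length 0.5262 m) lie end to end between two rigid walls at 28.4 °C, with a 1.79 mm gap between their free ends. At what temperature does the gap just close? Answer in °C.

α₁L₁ = 1.69568×10⁻⁵ m/K, α₂L₂ = 1.26288×10⁻⁵ m/K → total 2.95856×10⁻⁵ m/K
ΔT = g/(α₁L₁+α₂L₂) = 1.79×10⁻³ / 2.95856×10⁻⁵ = 60.502 K
T = 28.4 + 60.502 = 88.902 °C

T = 88.9 °C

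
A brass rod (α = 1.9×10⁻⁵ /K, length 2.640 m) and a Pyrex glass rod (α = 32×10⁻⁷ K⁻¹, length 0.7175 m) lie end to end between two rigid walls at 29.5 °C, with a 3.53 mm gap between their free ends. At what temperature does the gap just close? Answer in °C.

T = 96.8 °C

Gap closes when ΔL₁ + ΔL₂ = 3.53 mm = 3.53×10⁻³ m
(α₁L₁ + α₂L₂)ΔT = g
α₁L₁ + α₂L₂ = 1.9×10⁻⁵×2.640 + 32×10⁻⁷×0.7175 = 5.2456×10⁻⁵ m/K
ΔT = 3.53×10⁻³ / 5.2456×10⁻⁵ = 67.294 K
T = 29.5 + 67.294 = 96.794 °C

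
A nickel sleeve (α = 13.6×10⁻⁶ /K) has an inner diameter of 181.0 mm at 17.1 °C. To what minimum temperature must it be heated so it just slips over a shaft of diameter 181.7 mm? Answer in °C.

T = 301 °C

Required Δd = 181.7 − 181.0 = 0.7 mm
Δd = αd₀ΔT ⇒ ΔT = Δd/(αd₀) = 0.7 / (13.6×10⁻⁶ × 181.0) = 284.37 K
T_min = 17.1 + 284.37 = 301.47 °C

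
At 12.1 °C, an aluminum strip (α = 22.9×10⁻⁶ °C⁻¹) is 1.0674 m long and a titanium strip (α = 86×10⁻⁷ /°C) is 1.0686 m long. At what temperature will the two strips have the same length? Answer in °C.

T = 90.77 °C

Equal length when α₁L₁ΔT − α₂L₂ΔT = L₂ − L₁ = 1.20×10⁻³ m
α₁L₁ = 2.444346×10⁻⁵, α₂L₂ = 9.18996×10⁻⁶ → Δ(αL) = 1.52535×10⁻⁵ m/K
ΔT = 1.20×10⁻³ / 1.52535×10⁻⁵ = 78.6705 K, so T = 12.1 + 78.6705 = 90.7705 °C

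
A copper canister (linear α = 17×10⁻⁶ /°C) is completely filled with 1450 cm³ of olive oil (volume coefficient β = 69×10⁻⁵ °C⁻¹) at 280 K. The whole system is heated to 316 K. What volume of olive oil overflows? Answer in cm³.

33.4 cm³

The canister also expands: β_container ≈ 3α = 5.1×10⁻⁵ /K
Net overflow = V₀(β_liq − 3α_cont)ΔT
β − 3α = 6.90×10⁻⁴ − 5.1×10⁻⁵ = 6.39×10⁻⁴ /K; ΔT = 36 K
ΔV = 1450 × 6.39×10⁻⁴ × 36 = 33.4 cm³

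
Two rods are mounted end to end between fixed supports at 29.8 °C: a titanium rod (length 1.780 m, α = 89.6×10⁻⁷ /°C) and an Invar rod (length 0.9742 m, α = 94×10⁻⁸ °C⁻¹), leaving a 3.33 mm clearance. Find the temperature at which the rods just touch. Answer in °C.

α₁L₁ = 1.59488×10⁻⁵ m/K, α₂L₂ = 9.15748×10⁻⁷ m/K → total 1.6864548×10⁻⁵ m/K
ΔT = g/(α₁L₁+α₂L₂) = 3.33×10⁻³ / 1.6864548×10⁻⁵ = 197.46 K
T = 29.8 + 197.46 = 227.26 °C

T = 227 °C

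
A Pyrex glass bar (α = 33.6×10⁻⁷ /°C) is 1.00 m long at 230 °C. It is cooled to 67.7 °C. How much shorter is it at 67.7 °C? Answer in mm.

ΔL = 0.545 mm

|ΔT| = |67.7 − 230| = 162.3 K
ΔL = αL₀ΔT = (33.6×10⁻⁷)(1.00)(162.3) = 5.45×10⁻⁴ m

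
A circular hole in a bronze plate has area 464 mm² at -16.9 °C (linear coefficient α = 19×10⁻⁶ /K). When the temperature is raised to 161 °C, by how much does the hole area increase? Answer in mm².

Area coefficient ≈ 2α; |ΔT| = 177.9 K
ΔA = 2αA₀ΔT = 2(19×10⁻⁶)(464)(177.9) = 3.14 mm²

ΔA = 3.14 mm²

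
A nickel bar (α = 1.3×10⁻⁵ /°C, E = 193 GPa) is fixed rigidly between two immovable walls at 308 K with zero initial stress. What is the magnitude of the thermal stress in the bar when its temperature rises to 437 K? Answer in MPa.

Fully constrained: the free strain ε = αΔT is blocked, so σ = Eε = EαΔT.
|ΔT| = 129 K
σ = 193×10⁹ × 1.3×10⁻⁵ × 129 = 3.24×10⁸ Pa

σ = 324 MPa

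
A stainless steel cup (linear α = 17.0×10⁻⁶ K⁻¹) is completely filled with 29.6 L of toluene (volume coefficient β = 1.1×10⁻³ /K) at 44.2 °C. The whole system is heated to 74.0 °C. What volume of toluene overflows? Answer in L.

The cup also expands: β_container ≈ 3α = 5.1×10⁻⁵ /K
Net overflow = V₀(β_liq − 3α_cont)ΔT
β − 3α = 1.10×10⁻³ − 5.1×10⁻⁵ = 1.049×10⁻³ /K; ΔT = 29.8 K
ΔV = 29.6 × 1.049×10⁻³ × 29.8 = 0.925 L

0.925 L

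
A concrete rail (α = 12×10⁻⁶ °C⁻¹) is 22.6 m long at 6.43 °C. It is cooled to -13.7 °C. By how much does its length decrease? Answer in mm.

ΔL = 5.46 mm

|ΔT| = |-13.7 − 6.43| = 20.13 K
ΔL = αL₀ΔT = (12×10⁻⁶)(22.6)(20.13) = 5.46×10⁻³ m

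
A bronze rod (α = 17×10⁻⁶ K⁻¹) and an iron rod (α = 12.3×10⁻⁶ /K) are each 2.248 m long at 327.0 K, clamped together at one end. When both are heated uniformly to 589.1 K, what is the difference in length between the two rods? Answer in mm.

2.77 mm

ΔT = 262.1 K
bronze: ΔL = 17×10⁻⁶ × 2.248 m × 262.1 = 1.0016×10⁻² m = 10.016 mm
iron: ΔL = 12.3×10⁻⁶ × 2.248 m × 262.1 = 7.2472×10⁻³ m = 7.2472 mm
difference = 10.016 − 7.2472 = 2.7688 mm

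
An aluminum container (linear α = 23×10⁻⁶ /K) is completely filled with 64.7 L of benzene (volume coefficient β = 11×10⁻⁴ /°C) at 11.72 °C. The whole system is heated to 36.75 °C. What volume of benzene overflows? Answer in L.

1.67 L

The container also expands: β_container ≈ 3α = 6.9×10⁻⁵ /K
Net overflow = V₀(β_liq − 3α_cont)ΔT
β − 3α = 1.10×10⁻³ − 6.9×10⁻⁵ = 1.031×10⁻³ /K; ΔT = 25.03 K
ΔV = 64.7 × 1.031×10⁻³ × 25.03 = 1.67 L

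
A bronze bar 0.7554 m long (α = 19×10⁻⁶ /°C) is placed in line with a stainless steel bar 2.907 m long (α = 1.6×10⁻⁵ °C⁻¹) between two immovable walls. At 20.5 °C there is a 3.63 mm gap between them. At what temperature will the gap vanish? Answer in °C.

T = 80.1 °C

α₁L₁ = 1.43526×10⁻⁵ m/K, α₂L₂ = 4.6512×10⁻⁵ m/K → total 6.08646×10⁻⁵ m/K
ΔT = g/(α₁L₁+α₂L₂) = 3.63×10⁻³ / 6.08646×10⁻⁵ = 59.641 K
T = 20.5 + 59.641 = 80.141 °C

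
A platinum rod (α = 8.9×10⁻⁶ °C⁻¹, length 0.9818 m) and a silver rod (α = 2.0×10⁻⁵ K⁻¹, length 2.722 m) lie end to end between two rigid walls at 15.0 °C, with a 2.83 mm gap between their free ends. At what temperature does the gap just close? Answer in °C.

α₁L₁ = 8.73802×10⁻⁶ m/K, α₂L₂ = 5.444×10⁻⁵ m/K → total 6.317802×10⁻⁵ m/K
ΔT = g/(α₁L₁+α₂L₂) = 2.83×10⁻³ / 6.317802×10⁻⁵ = 44.794 K
T = 15.0 + 44.794 = 59.794 °C

T = 59.8 °C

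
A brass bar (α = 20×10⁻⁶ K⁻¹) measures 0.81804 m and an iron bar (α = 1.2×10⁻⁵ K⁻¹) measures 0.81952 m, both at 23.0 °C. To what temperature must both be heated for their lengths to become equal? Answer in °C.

T = 249.8 °C

Equal length when α₁L₁ΔT − α₂L₂ΔT = L₂ − L₁ = 1.48×10⁻³ m
α₁L₁ = 1.63608×10⁻⁵, α₂L₂ = 9.83424×10⁻⁶ → Δ(αL) = 6.52656×10⁻⁶ m/K
ΔT = 1.48×10⁻³ / 6.52656×10⁻⁶ = 226.766 K, so T = 23.0 + 226.766 = 249.766 °C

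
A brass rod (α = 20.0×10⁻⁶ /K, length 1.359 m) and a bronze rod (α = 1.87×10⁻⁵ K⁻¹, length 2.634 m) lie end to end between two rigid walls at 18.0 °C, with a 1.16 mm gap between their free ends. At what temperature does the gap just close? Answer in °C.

α₁L₁ = 2.718×10⁻⁵ m/K, α₂L₂ = 4.92558×10⁻⁵ m/K → total 7.64358×10⁻⁵ m/K
ΔT = g/(α₁L₁+α₂L₂) = 1.16×10⁻³ / 7.64358×10⁻⁵ = 15.176 K
T = 18.0 + 15.176 = 33.176 °C

T = 33.2 °C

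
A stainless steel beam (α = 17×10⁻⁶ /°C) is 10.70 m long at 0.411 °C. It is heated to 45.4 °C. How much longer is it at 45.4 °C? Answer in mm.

ΔL = 8.18 mm

|ΔT| = |45.4 − 0.411| = 44.989 K
ΔL = αL₀ΔT = (17×10⁻⁶)(10.70)(44.989) = 8.18×10⁻³ m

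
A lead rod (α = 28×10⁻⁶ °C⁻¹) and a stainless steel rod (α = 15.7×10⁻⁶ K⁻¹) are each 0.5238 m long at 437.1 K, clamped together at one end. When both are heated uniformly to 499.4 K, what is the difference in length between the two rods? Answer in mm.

ΔT = 62.3 K
lead: ΔL = 28×10⁻⁶ × 0.5238 m × 62.3 = 9.1372×10⁻⁴ m = 0.91372 mm
stainless steel: ΔL = 15.7×10⁻⁶ × 0.5238 m × 62.3 = 5.1233×10⁻⁴ m = 0.51233 mm
difference = 0.91372 − 0.51233 = 0.40139 mm

0.401 mm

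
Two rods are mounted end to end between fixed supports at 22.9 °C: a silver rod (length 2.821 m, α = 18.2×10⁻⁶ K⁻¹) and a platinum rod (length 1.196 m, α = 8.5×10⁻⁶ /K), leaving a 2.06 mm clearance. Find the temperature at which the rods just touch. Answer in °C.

T = 56.4 °C

Gap closes when ΔL₁ + ΔL₂ = 2.06 mm = 2.06×10⁻³ m
(α₁L₁ + α₂L₂)ΔT = g
α₁L₁ + α₂L₂ = 18.2×10⁻⁶×2.821 + 8.5×10⁻⁶×1.196 = 6.15082×10⁻⁵ m/K
ΔT = 2.06×10⁻³ / 6.15082×10⁻⁵ = 33.491 K
T = 22.9 + 33.491 = 56.391 °C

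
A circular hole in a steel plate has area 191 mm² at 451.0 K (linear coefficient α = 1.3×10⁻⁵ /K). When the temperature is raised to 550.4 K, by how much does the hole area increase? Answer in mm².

Area coefficient ≈ 2α; |ΔT| = 99.4 K
ΔA = 2αA₀ΔT = 2(1.3×10⁻⁵)(191)(99.4) = 0.494 mm²

ΔA = 0.494 mm²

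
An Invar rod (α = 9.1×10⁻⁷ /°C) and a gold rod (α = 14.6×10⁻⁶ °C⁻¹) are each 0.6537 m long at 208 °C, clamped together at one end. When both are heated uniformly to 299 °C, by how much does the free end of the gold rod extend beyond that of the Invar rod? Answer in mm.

ΔT = 91 K
Invar: ΔL = 9.1×10⁻⁷ × 0.6537 m × 91 = 5.4133×10⁻⁵ m = 0.054133 mm
gold: ΔL = 14.6×10⁻⁶ × 0.6537 m × 91 = 8.6851×10⁻⁴ m = 0.86851 mm
difference = 0.86851 − 0.054133 = 0.814377 mm

0.814 mm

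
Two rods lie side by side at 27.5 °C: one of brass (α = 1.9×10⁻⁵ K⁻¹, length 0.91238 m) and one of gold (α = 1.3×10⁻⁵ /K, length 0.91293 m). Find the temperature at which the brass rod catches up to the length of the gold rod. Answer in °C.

Equal length when α₁L₁ΔT − α₂L₂ΔT = L₂ − L₁ = 5.50×10⁻⁴ m
α₁L₁ = 1.733522×10⁻⁵, α₂L₂ = 1.186809×10⁻⁵ → Δ(αL) = 5.46713×10⁻⁶ m/K
ΔT = 5.50×10⁻⁴ / 5.46713×10⁻⁶ = 100.601 K, so T = 27.5 + 100.601 = 128.101 °C

T = 128.1 °C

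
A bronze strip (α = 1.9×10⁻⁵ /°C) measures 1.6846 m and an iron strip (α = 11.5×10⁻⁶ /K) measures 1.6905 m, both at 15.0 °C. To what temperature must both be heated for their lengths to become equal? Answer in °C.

Equal length when α₁L₁ΔT − α₂L₂ΔT = L₂ − L₁ = 5.90×10⁻³ m
α₁L₁ = 3.20074×10⁻⁵, α₂L₂ = 1.944075×10⁻⁵ → Δ(αL) = 1.256665×10⁻⁵ m/K
ΔT = 5.90×10⁻³ / 1.256665×10⁻⁵ = 469.497 K, so T = 15.0 + 469.497 = 484.497 °C

T = 484.5 °C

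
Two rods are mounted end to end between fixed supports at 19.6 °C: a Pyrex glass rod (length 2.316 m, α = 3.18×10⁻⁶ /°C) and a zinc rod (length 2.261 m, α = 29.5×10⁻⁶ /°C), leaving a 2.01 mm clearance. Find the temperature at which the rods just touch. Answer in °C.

T = 46.7 °C

Gap closes when ΔL₁ + ΔL₂ = 2.01 mm = 2.01×10⁻³ m
(α₁L₁ + α₂L₂)ΔT = g
α₁L₁ + α₂L₂ = 3.18×10⁻⁶×2.316 + 29.5×10⁻⁶×2.261 = 7.406438×10⁻⁵ m/K
ΔT = 2.01×10⁻³ / 7.406438×10⁻⁵ = 27.139 K
T = 19.6 + 27.139 = 46.739 °C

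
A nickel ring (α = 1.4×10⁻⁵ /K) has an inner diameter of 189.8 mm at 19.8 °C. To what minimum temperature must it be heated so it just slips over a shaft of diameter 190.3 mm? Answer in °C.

T = 208 °C

Required Δd = 190.3 − 189.8 = 0.5 mm
Δd = αd₀ΔT ⇒ ΔT = Δd/(αd₀) = 0.5 / (1.4×10⁻⁵ × 189.8) = 188.17 K
T_min = 19.8 + 188.17 = 207.97 °C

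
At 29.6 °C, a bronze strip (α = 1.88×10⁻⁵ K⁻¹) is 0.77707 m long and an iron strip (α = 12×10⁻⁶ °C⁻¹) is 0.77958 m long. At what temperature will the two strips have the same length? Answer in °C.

T = 507.3 °C

L₁(1 + α₁ΔT) = L₂(1 + α₂ΔT) ⇒ ΔT = (L₂ − L₁)/(α₁L₁ − α₂L₂)
L₂ − L₁ = 0.77958 − 0.77707 = 2.51×10⁻³ m
α₁L₁ − α₂L₂ = 1.88×10⁻⁵×0.77707 − 12×10⁻⁶×0.77958 = 5.253956×10⁻⁶ m/K
ΔT = 2.51×10⁻³ / 5.253956×10⁻⁶ = 477.735 K
T = 29.6 + 477.735 = 507.335 °C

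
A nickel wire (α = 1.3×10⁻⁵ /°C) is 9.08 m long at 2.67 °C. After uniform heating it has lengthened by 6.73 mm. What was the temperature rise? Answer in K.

ΔL = αL₀ΔT ⇒ ΔT = ΔL / (αL₀)
ΔT = 6.73×10⁻³ m / (1.3×10⁻⁵ × 9.08 m) = 57.015 K

ΔT = 57.0 K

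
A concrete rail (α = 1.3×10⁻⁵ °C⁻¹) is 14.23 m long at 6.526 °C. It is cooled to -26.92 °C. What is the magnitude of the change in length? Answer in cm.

ΔL = 0.619 cm

|ΔT| = |-26.92 − 6.526| = 33.446 K
ΔL = αL₀ΔT = (1.3×10⁻⁵)(14.23)(33.446) = 6.19×10⁻³ m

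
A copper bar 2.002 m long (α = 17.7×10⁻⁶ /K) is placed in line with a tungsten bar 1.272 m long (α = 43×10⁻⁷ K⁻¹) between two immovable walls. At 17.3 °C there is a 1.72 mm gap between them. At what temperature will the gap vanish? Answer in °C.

Gap closes when ΔL₁ + ΔL₂ = 1.72 mm = 1.72×10⁻³ m
(α₁L₁ + α₂L₂)ΔT = g
α₁L₁ + α₂L₂ = 17.7×10⁻⁶×2.002 + 43×10⁻⁷×1.272 = 4.0905×10⁻⁵ m/K
ΔT = 1.72×10⁻³ / 4.0905×10⁻⁵ = 42.049 K
T = 17.3 + 42.049 = 59.349 °C

T = 59.3 °C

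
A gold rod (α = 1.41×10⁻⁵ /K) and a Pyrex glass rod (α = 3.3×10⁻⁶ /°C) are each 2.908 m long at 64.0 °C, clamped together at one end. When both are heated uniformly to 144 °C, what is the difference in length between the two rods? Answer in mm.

ΔT = 80.0 K
gold: ΔL = 1.41×10⁻⁵ × 2.908 m × 80.0 = 3.2802×10⁻³ m = 3.2802 mm
Pyrex glass: ΔL = 3.3×10⁻⁶ × 2.908 m × 80.0 = 7.6771×10⁻⁴ m = 0.76771 mm
difference = 3.2802 − 0.76771 = 2.51249 mm

2.51 mm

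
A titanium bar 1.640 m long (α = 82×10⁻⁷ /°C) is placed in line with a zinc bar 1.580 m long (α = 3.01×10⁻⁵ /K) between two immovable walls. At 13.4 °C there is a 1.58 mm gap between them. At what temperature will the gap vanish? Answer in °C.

Gap closes when ΔL₁ + ΔL₂ = 1.58 mm = 1.58×10⁻³ m
(α₁L₁ + α₂L₂)ΔT = g
α₁L₁ + α₂L₂ = 82×10⁻⁷×1.640 + 3.01×10⁻⁵×1.580 = 6.1006×10⁻⁵ m/K
ΔT = 1.58×10⁻³ / 6.1006×10⁻⁵ = 25.899 K
T = 13.4 + 25.899 = 39.299 °C

T = 39.3 °C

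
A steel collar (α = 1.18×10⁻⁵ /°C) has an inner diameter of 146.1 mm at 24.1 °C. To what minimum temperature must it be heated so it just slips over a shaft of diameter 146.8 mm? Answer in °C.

Required Δd = 146.8 − 146.1 = 0.7 mm
Δd = αd₀ΔT ⇒ ΔT = Δd/(αd₀) = 0.7 / (1.18×10⁻⁵ × 146.1) = 406.04 K
T_min = 24.1 + 406.04 = 430.14 °C

T = 430 °C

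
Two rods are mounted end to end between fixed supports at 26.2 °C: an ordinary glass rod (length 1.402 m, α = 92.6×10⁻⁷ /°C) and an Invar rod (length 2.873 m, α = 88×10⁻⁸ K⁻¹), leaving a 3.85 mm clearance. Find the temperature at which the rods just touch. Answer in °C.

T = 274 °C

Gap closes when ΔL₁ + ΔL₂ = 3.85 mm = 3.85×10⁻³ m
(α₁L₁ + α₂L₂)ΔT = g
α₁L₁ + α₂L₂ = 92.6×10⁻⁷×1.402 + 88×10⁻⁸×2.873 = 1.551076×10⁻⁵ m/K
ΔT = 3.85×10⁻³ / 1.551076×10⁻⁵ = 248.21 K
T = 26.2 + 248.21 = 274.41 °C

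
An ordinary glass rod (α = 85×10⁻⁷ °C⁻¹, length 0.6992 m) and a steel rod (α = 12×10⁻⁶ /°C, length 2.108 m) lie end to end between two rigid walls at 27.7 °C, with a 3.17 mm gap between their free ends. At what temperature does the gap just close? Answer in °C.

T = 129 °C

α₁L₁ = 5.9432×10⁻⁶ m/K, α₂L₂ = 2.5296×10⁻⁵ m/K → total 3.12392×10⁻⁵ m/K
ΔT = g/(α₁L₁+α₂L₂) = 3.17×10⁻³ / 3.12392×10⁻⁵ = 101.48 K
T = 27.7 + 101.48 = 129.18 °C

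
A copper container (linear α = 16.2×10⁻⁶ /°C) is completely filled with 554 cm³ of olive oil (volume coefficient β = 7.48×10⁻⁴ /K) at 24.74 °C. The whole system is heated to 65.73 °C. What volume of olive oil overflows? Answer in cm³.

15.9 cm³

The container also expands: β_container ≈ 3α = 4.86×10⁻⁵ /K
Net overflow = V₀(β_liq − 3α_cont)ΔT
β − 3α = 7.48×10⁻⁴ − 4.86×10⁻⁵ = 6.994×10⁻⁴ /K; ΔT = 40.99 K
ΔV = 554 × 6.994×10⁻⁴ × 40.99 = 15.9 cm³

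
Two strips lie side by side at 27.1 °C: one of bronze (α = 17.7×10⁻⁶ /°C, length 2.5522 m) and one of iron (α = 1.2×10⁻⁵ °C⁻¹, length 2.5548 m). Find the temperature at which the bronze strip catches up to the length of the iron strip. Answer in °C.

T = 206.2 °C

Equal length when α₁L₁ΔT − α₂L₂ΔT = L₂ − L₁ = 2.60×10⁻³ m
α₁L₁ = 4.517394×10⁻⁵, α₂L₂ = 3.06576×10⁻⁵ → Δ(αL) = 1.451634×10⁻⁵ m/K
ΔT = 2.60×10⁻³ / 1.451634×10⁻⁵ = 179.109 K, so T = 27.1 + 179.109 = 206.209 °C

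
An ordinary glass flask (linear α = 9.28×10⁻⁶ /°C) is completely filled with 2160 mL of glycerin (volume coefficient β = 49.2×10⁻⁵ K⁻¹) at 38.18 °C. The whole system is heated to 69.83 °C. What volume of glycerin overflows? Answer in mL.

31.7 mL

The flask also expands: β_container ≈ 3α = 2.784×10⁻⁵ /K
Net overflow = V₀(β_liq − 3α_cont)ΔT
β − 3α = 4.92×10⁻⁴ − 2.784×10⁻⁵ = 4.6416×10⁻⁴ /K; ΔT = 31.65 K
ΔV = 2160 × 4.6416×10⁻⁴ × 31.65 = 31.7 mL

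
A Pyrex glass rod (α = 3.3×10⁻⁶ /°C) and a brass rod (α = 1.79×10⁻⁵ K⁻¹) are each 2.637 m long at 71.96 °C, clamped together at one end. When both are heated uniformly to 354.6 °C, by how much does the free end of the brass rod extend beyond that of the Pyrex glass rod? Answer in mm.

10.9 mm

ΔT = 282.64 K
Pyrex glass: ΔL = 3.3×10⁻⁶ × 2.637 m × 282.64 = 2.4596×10⁻³ m = 2.4596 mm
brass: ΔL = 1.79×10⁻⁵ × 2.637 m × 282.64 = 1.3341×10⁻² m = 13.341 mm
difference = 13.341 − 2.4596 = 10.8814 mm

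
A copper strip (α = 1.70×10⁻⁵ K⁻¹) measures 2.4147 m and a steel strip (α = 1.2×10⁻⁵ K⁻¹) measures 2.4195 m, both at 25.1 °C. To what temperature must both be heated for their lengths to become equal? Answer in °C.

T = 424.6 °C

L₁(1 + α₁ΔT) = L₂(1 + α₂ΔT) ⇒ ΔT = (L₂ − L₁)/(α₁L₁ − α₂L₂)
L₂ − L₁ = 2.4195 − 2.4147 = 4.80×10⁻³ m
α₁L₁ − α₂L₂ = 1.70×10⁻⁵×2.4147 − 1.2×10⁻⁵×2.4195 = 1.20159×10⁻⁵ m/K
ΔT = 4.80×10⁻³ / 1.20159×10⁻⁵ = 399.471 K
T = 25.1 + 399.471 = 424.571 °C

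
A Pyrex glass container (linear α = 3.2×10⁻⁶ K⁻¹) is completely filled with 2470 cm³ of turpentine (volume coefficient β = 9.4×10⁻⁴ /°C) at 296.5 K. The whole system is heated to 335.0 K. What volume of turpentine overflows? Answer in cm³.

88.5 cm³

The container also expands: β_container ≈ 3α = 9.6×10⁻⁶ /K
Net overflow = V₀(β_liq − 3α_cont)ΔT
β − 3α = 9.40×10⁻⁴ − 9.6×10⁻⁶ = 9.304×10⁻⁴ /K; ΔT = 38.5 K
ΔV = 2470 × 9.304×10⁻⁴ × 38.5 = 88.5 cm³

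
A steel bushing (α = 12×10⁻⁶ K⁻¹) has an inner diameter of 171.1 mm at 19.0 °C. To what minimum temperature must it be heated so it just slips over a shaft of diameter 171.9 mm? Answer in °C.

Required Δd = 171.9 − 171.1 = 0.8 mm
Δd = αd₀ΔT ⇒ ΔT = Δd/(αd₀) = 0.8 / (12×10⁻⁶ × 171.1) = 389.64 K
T_min = 19.0 + 389.64 = 408.64 °C

T = 409 °C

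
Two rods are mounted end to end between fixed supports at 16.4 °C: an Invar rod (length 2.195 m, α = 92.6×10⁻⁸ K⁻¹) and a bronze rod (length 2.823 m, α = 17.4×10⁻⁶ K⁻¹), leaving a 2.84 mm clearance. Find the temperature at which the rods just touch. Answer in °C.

α₁L₁ = 2.03257×10⁻⁶ m/K, α₂L₂ = 4.91202×10⁻⁵ m/K → total 5.115277×10⁻⁵ m/K
ΔT = g/(α₁L₁+α₂L₂) = 2.84×10⁻³ / 5.115277×10⁻⁵ = 55.520 K
T = 16.4 + 55.520 = 71.920 °C

T = 71.9 °C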